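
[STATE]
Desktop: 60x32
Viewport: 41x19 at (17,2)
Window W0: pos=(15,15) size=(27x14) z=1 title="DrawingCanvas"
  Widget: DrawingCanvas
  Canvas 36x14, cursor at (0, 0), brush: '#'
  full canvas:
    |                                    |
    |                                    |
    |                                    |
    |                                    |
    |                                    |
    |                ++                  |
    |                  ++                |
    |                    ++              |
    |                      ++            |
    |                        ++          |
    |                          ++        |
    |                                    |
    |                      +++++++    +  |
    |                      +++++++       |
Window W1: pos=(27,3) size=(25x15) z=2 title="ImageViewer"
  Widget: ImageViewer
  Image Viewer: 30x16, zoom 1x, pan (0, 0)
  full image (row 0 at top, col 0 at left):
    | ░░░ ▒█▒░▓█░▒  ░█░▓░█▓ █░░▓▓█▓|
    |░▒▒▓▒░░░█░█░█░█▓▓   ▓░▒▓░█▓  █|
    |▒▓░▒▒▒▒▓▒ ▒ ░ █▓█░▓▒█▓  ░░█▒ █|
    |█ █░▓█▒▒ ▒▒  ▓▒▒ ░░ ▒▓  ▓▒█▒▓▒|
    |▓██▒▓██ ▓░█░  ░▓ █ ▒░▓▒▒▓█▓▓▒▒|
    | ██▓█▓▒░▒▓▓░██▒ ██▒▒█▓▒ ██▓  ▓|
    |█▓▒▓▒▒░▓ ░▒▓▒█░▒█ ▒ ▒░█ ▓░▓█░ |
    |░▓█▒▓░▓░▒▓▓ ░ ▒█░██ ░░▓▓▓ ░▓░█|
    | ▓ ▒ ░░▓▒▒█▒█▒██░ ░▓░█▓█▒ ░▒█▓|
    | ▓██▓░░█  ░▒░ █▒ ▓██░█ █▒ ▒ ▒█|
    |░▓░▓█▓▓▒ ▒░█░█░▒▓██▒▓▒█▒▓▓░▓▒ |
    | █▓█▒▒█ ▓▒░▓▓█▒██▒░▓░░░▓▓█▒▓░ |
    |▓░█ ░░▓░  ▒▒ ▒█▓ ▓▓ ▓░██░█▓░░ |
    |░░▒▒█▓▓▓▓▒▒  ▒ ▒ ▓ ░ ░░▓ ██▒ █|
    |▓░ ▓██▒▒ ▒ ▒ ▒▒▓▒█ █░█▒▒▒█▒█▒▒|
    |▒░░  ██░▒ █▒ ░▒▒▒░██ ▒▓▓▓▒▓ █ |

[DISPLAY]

                                         
          ┏━━━━━━━━━━━━━━━━━━━━━━━┓      
          ┃ ImageViewer           ┃      
          ┠───────────────────────┨      
          ┃ ░░░ ▒█▒░▓█░▒  ░█░▓░█▓ ┃      
          ┃░▒▒▓▒░░░█░█░█░█▓▓   ▓░▒┃      
          ┃▒▓░▒▒▒▒▓▒ ▒ ░ █▓█░▓▒█▓ ┃      
          ┃█ █░▓█▒▒ ▒▒  ▓▒▒ ░░ ▒▓ ┃      
          ┃▓██▒▓██ ▓░█░  ░▓ █ ▒░▓▒┃      
          ┃ ██▓█▓▒░▒▓▓░██▒ ██▒▒█▓▒┃      
          ┃█▓▒▓▒▒░▓ ░▒▓▒█░▒█ ▒ ▒░█┃      
          ┃░▓█▒▓░▓░▒▓▓ ░ ▒█░██ ░░▓┃      
          ┃ ▓ ▒ ░░▓▒▒█▒█▒██░ ░▓░█▓┃      
━━━━━━━━━━┃ ▓██▓░░█  ░▒░ █▒ ▓██░█ ┃      
DrawingCan┃░▓░▓█▓▓▒ ▒░█░█░▒▓██▒▓▒█┃      
──────────┗━━━━━━━━━━━━━━━━━━━━━━━┛      
                        ┃                
                        ┃                
                        ┃                


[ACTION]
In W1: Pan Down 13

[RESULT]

                                         
          ┏━━━━━━━━━━━━━━━━━━━━━━━┓      
          ┃ ImageViewer           ┃      
          ┠───────────────────────┨      
          ┃░░▒▒█▓▓▓▓▒▒  ▒ ▒ ▓ ░ ░░┃      
          ┃▓░ ▓██▒▒ ▒ ▒ ▒▒▓▒█ █░█▒┃      
          ┃▒░░  ██░▒ █▒ ░▒▒▒░██ ▒▓┃      
          ┃                       ┃      
          ┃                       ┃      
          ┃                       ┃      
          ┃                       ┃      
          ┃                       ┃      
          ┃                       ┃      
━━━━━━━━━━┃                       ┃      
DrawingCan┃                       ┃      
──────────┗━━━━━━━━━━━━━━━━━━━━━━━┛      
                        ┃                
                        ┃                
                        ┃                


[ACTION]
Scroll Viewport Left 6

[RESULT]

                                         
                ┏━━━━━━━━━━━━━━━━━━━━━━━┓
                ┃ ImageViewer           ┃
                ┠───────────────────────┨
                ┃░░▒▒█▓▓▓▓▒▒  ▒ ▒ ▓ ░ ░░┃
                ┃▓░ ▓██▒▒ ▒ ▒ ▒▒▓▒█ █░█▒┃
                ┃▒░░  ██░▒ █▒ ░▒▒▒░██ ▒▓┃
                ┃                       ┃
                ┃                       ┃
                ┃                       ┃
                ┃                       ┃
                ┃                       ┃
                ┃                       ┃
    ┏━━━━━━━━━━━┃                       ┃
    ┃ DrawingCan┃                       ┃
    ┠───────────┗━━━━━━━━━━━━━━━━━━━━━━━┛
    ┃+                        ┃          
    ┃                         ┃          
    ┃                         ┃          


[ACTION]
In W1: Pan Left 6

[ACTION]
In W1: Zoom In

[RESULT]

                                         
                ┏━━━━━━━━━━━━━━━━━━━━━━━┓
                ┃ ImageViewer           ┃
                ┠───────────────────────┨
                ┃██▓▓▒▒▓▓▒▒▒▒░░▓▓  ░░▒▒▓┃
                ┃░░▓▓██▒▒▓▓░░▓▓░░▒▒▓▓▓▓ ┃
                ┃░░▓▓██▒▒▓▓░░▓▓░░▒▒▓▓▓▓ ┃
                ┃  ▓▓  ▒▒  ░░░░▓▓▒▒▒▒██▒┃
                ┃  ▓▓  ▒▒  ░░░░▓▓▒▒▒▒██▒┃
                ┃  ▓▓████▓▓░░░░██    ░░▒┃
                ┃  ▓▓████▓▓░░░░██    ░░▒┃
                ┃░░▓▓░░▓▓██▓▓▓▓▒▒  ▒▒░░█┃
                ┃░░▓▓░░▓▓██▓▓▓▓▒▒  ▒▒░░█┃
    ┏━━━━━━━━━━━┃  ██▓▓██▒▒▒▒██  ▓▓▒▒░░▓┃
    ┃ DrawingCan┃  ██▓▓██▒▒▒▒██  ▓▓▒▒░░▓┃
    ┠───────────┗━━━━━━━━━━━━━━━━━━━━━━━┛
    ┃+                        ┃          
    ┃                         ┃          
    ┃                         ┃          


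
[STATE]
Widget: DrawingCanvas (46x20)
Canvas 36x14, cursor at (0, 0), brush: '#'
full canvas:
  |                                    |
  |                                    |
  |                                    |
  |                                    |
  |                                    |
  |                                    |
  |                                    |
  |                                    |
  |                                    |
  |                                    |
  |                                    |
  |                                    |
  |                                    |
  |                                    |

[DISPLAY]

+                                             
                                              
                                              
                                              
                                              
                                              
                                              
                                              
                                              
                                              
                                              
                                              
                                              
                                              
                                              
                                              
                                              
                                              
                                              
                                              


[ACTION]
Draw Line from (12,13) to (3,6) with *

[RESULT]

+                                             
                                              
                                              
      *                                       
       *                                      
        *                                     
        *                                     
         *                                    
          *                                   
           *                                  
           *                                  
            *                                 
             *                                
                                              
                                              
                                              
                                              
                                              
                                              
                                              


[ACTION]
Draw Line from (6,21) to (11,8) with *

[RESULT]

+                                             
                                              
                                              
      *                                       
       *                                      
        *                                     
        *           **                        
         *        **                          
          *    ***                            
           ****                               
          **                                  
        **  *                                 
             *                                
                                              
                                              
                                              
                                              
                                              
                                              
                                              


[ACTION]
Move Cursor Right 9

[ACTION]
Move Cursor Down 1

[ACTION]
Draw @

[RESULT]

                                              
         @                                    
                                              
      *                                       
       *                                      
        *                                     
        *           **                        
         *        **                          
          *    ***                            
           ****                               
          **                                  
        **  *                                 
             *                                
                                              
                                              
                                              
                                              
                                              
                                              
                                              


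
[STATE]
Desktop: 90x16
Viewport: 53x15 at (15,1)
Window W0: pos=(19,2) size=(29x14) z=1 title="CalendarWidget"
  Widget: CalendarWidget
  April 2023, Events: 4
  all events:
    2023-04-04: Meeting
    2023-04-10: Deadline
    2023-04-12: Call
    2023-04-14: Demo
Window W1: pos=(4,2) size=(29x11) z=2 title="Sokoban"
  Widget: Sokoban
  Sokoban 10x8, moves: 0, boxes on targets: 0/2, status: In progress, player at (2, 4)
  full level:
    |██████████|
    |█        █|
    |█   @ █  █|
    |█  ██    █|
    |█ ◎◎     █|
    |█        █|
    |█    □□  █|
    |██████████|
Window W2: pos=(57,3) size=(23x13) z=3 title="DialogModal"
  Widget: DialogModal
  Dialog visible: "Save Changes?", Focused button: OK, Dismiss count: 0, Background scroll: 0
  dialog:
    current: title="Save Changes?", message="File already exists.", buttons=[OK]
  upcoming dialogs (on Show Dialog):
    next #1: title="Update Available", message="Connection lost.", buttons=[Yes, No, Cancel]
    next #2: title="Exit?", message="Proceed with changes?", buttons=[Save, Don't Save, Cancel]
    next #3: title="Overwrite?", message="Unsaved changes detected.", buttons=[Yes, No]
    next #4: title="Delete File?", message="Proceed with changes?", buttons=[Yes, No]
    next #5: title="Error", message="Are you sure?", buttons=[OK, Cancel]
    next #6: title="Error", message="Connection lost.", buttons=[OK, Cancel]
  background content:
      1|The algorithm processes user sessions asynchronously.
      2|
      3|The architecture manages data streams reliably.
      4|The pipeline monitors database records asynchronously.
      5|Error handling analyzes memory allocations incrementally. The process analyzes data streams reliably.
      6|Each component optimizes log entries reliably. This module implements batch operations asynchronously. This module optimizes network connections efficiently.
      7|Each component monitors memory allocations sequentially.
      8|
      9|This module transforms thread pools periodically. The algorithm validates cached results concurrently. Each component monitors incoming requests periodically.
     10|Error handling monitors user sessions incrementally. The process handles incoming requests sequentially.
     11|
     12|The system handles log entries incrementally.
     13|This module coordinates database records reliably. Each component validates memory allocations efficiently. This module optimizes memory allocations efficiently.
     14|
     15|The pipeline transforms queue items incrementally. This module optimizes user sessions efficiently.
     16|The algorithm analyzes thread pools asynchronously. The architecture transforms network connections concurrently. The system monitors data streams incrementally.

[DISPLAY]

                                                     
━━━━━━━━━━━━━━━━━┓━━━━━━━━━━━━━━┓                    
                 ┃et            ┃         ┏━━━━━━━━━━
─────────────────┨──────────────┨         ┃ DialogMod
                 ┃l 2023        ┃         ┠──────────
                 ┃r Sa Su       ┃         ┃The algori
                 ┃   1  2       ┃         ┃          
                 ┃ 7  8  9      ┃         ┃Th┌───────
                 ┃ 14* 15 16    ┃         ┃Th│ Save C
                 ┃1 22 23       ┃         ┃Er│File al
                 ┃8 29 30       ┃         ┃Ea│      [
━━━━━━━━━━━━━━━━━┛              ┃         ┃Ea└───────
    ┃                           ┃         ┃          
    ┃                           ┃         ┃This modul
    ┗━━━━━━━━━━━━━━━━━━━━━━━━━━━┛         ┗━━━━━━━━━━


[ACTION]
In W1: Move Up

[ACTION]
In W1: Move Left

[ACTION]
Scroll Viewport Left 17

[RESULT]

                                                     
    ┏━━━━━━━━━━━━━━━━━━━━━━━━━━━┓━━━━━━━━━━━━━━┓     
    ┃ Sokoban                   ┃et            ┃     
    ┠───────────────────────────┨──────────────┨     
    ┃██████████                 ┃l 2023        ┃     
    ┃█  @     █                 ┃r Sa Su       ┃     
    ┃█     █  █                 ┃   1  2       ┃     
    ┃█  ██    █                 ┃ 7  8  9      ┃     
    ┃█ ◎◎     █                 ┃ 14* 15 16    ┃     
    ┃█        █                 ┃1 22 23       ┃     
    ┃█    □□  █                 ┃8 29 30       ┃     
    ┗━━━━━━━━━━━━━━━━━━━━━━━━━━━┛              ┃     
                   ┃                           ┃     
                   ┃                           ┃     
                   ┗━━━━━━━━━━━━━━━━━━━━━━━━━━━┛     


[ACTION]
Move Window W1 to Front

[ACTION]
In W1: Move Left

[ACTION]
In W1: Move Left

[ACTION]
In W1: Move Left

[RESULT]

                                                     
    ┏━━━━━━━━━━━━━━━━━━━━━━━━━━━┓━━━━━━━━━━━━━━┓     
    ┃ Sokoban                   ┃et            ┃     
    ┠───────────────────────────┨──────────────┨     
    ┃██████████                 ┃l 2023        ┃     
    ┃█@       █                 ┃r Sa Su       ┃     
    ┃█     █  █                 ┃   1  2       ┃     
    ┃█  ██    █                 ┃ 7  8  9      ┃     
    ┃█ ◎◎     █                 ┃ 14* 15 16    ┃     
    ┃█        █                 ┃1 22 23       ┃     
    ┃█    □□  █                 ┃8 29 30       ┃     
    ┗━━━━━━━━━━━━━━━━━━━━━━━━━━━┛              ┃     
                   ┃                           ┃     
                   ┃                           ┃     
                   ┗━━━━━━━━━━━━━━━━━━━━━━━━━━━┛     


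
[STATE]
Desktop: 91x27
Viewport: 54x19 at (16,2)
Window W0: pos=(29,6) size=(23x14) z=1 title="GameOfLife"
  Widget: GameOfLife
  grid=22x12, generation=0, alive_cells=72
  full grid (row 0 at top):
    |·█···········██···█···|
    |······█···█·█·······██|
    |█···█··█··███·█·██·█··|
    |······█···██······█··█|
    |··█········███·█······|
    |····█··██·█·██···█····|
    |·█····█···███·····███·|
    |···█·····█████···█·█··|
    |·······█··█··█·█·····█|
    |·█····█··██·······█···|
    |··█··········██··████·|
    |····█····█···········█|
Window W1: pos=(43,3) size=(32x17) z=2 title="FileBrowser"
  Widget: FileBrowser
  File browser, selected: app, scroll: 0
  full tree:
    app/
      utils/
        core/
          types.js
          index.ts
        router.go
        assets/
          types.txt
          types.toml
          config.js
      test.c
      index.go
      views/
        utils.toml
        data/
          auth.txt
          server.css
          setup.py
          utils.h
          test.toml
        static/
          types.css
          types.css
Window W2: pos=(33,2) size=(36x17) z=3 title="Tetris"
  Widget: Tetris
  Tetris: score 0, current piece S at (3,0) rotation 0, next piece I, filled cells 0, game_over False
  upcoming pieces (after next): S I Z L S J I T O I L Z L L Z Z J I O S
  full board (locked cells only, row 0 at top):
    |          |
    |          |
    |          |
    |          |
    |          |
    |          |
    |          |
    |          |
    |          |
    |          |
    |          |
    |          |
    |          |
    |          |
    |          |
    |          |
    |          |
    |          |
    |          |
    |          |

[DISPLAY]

                 ┏━━━━━━━━━━━━━━━━━━━━━━━━━━━━━━━━━━┓ 
                 ┃ Tetris                           ┃━
                 ┠──────────────────────────────────┨ 
                 ┃          │Next:                  ┃─
             ┏━━━┃          │████                   ┃ 
             ┃ Ga┃          │                       ┃ 
             ┠───┃          │                       ┃ 
             ┃Gen┃          │                       ┃ 
             ┃···┃          │                       ┃ 
             ┃█··┃          │Score:                 ┃ 
             ┃···┃          │0                      ┃ 
             ┃··█┃          │                       ┃ 
             ┃···┃          │                       ┃ 
             ┃·█·┃          │                       ┃ 
             ┃···┃          │                       ┃ 
             ┃···┃          │                       ┃ 
             ┃·█·┗━━━━━━━━━━━━━━━━━━━━━━━━━━━━━━━━━━┛ 
             ┗━━━━━━━━━━━━━┗━━━━━━━━━━━━━━━━━━━━━━━━━━
                                                      


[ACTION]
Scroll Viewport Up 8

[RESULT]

                                                      
                                                      
                 ┏━━━━━━━━━━━━━━━━━━━━━━━━━━━━━━━━━━┓ 
                 ┃ Tetris                           ┃━
                 ┠──────────────────────────────────┨ 
                 ┃          │Next:                  ┃─
             ┏━━━┃          │████                   ┃ 
             ┃ Ga┃          │                       ┃ 
             ┠───┃          │                       ┃ 
             ┃Gen┃          │                       ┃ 
             ┃···┃          │                       ┃ 
             ┃█··┃          │Score:                 ┃ 
             ┃···┃          │0                      ┃ 
             ┃··█┃          │                       ┃ 
             ┃···┃          │                       ┃ 
             ┃·█·┃          │                       ┃ 
             ┃···┃          │                       ┃ 
             ┃···┃          │                       ┃ 
             ┃·█·┗━━━━━━━━━━━━━━━━━━━━━━━━━━━━━━━━━━┛ 


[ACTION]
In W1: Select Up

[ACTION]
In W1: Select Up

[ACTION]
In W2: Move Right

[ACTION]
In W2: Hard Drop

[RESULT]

                                                      
                                                      
                 ┏━━━━━━━━━━━━━━━━━━━━━━━━━━━━━━━━━━┓ 
                 ┃ Tetris                           ┃━
                 ┠──────────────────────────────────┨ 
                 ┃          │Next:                  ┃─
             ┏━━━┃          │ ░░                    ┃ 
             ┃ Ga┃          │░░                     ┃ 
             ┠───┃          │                       ┃ 
             ┃Gen┃          │                       ┃ 
             ┃···┃          │                       ┃ 
             ┃█··┃          │Score:                 ┃ 
             ┃···┃          │0                      ┃ 
             ┃··█┃          │                       ┃ 
             ┃···┃          │                       ┃ 
             ┃·█·┃          │                       ┃ 
             ┃···┃     ░░   │                       ┃ 
             ┃···┃    ░░    │                       ┃ 
             ┃·█·┗━━━━━━━━━━━━━━━━━━━━━━━━━━━━━━━━━━┛ 


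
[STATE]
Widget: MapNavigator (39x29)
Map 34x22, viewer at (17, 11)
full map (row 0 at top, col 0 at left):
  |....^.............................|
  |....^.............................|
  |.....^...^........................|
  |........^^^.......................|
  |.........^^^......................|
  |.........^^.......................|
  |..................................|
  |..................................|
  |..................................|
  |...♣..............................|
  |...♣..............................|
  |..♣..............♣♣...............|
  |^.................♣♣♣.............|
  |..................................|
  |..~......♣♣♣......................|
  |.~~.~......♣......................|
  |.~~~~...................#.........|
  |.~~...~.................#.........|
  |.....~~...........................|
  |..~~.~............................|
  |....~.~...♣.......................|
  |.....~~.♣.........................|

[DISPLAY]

                                       
                                       
                                       
  ....^.............................   
  ....^.............................   
  .....^...^........................   
  ........^^^.......................   
  .........^^^......................   
  .........^^.......................   
  ..................................   
  ..................................   
  ..................................   
  ...♣..............................   
  ...♣..............................   
  ..♣..............@♣...............   
  ^.................♣♣♣.............   
  ..................................   
  ..~......♣♣♣......................   
  .~~.~......♣......................   
  .~~~~...................#.........   
  .~~...~.................#.........   
  .....~~...........................   
  ..~~.~............................   
  ....~.~...♣.......................   
  .....~~.♣.........................   
                                       
                                       
                                       
                                       


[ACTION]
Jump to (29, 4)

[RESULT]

                                       
                                       
                                       
                                       
                                       
                                       
                                       
                                       
                                       
                                       
........................               
........................               
........................               
^.......................               
^^.................@....               
^.......................               
........................               
........................               
........................               
........................               
........................               
.......♣♣...............               
........♣♣♣.............               
........................               
♣♣......................               
.♣......................               
..............#.........               
..............#.........               
........................               


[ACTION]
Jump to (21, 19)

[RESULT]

.......^^.......................       
................................       
................................       
................................       
.♣..............................       
.♣..............................       
♣..............♣♣...............       
................♣♣♣.............       
................................       
~......♣♣♣......................       
~.~......♣......................       
~~~...................#.........       
~...~.................#.........       
...~~...........................       
~~.~...............@............       
..~.~...♣.......................       
...~~.♣.........................       
                                       
                                       
                                       
                                       
                                       
                                       
                                       
                                       
                                       
                                       
                                       
                                       


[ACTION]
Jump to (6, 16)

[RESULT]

             .....^...^................
             ........^^^...............
             .........^^^..............
             .........^^...............
             ..........................
             ..........................
             ..........................
             ...♣......................
             ...♣......................
             ..♣..............♣♣.......
             ^.................♣♣♣.....
             ..........................
             ..~......♣♣♣..............
             .~~.~......♣..............
             .~~~~.@.................#.
             .~~...~.................#.
             .....~~...................
             ..~~.~....................
             ....~.~...♣...............
             .....~~.♣.................
                                       
                                       
                                       
                                       
                                       
                                       
                                       
                                       
                                       


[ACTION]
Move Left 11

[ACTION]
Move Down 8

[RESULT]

                   ....................
                   ....................
                   ...♣................
                   ...♣................
                   ..♣..............♣♣.
                   ^.................♣♣
                   ....................
                   ..~......♣♣♣........
                   .~~.~......♣........
                   .~~~~...............
                   .~~...~.............
                   .....~~.............
                   ..~~.~..............
                   ....~.~...♣.........
                   @....~~.♣...........
                                       
                                       
                                       
                                       
                                       
                                       
                                       
                                       
                                       
                                       
                                       
                                       
                                       
                                       


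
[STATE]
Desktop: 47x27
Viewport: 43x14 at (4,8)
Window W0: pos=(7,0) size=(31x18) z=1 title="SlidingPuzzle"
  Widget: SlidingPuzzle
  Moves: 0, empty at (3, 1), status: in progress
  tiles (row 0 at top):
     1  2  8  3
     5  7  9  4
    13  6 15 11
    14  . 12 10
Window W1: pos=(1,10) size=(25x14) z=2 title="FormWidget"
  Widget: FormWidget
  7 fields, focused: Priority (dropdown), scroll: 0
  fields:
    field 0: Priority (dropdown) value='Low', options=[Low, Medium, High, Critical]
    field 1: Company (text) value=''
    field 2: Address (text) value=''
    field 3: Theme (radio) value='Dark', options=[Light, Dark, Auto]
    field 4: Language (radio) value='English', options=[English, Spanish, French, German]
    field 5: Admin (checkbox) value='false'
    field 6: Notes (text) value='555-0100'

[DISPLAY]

   ┃│ 13 │  6 │ 15 │ 11 │        ┃         
   ┃├────┼────┼────┼────┤        ┃         
━━━━━━━━━━━━━━━━━━━━━┓0 │        ┃         
ormWidget            ┃──┘        ┃         
─────────────────────┨           ┃         
Priority:   [Low   ▼]┃           ┃         
Company:    [       ]┃           ┃         
Address:    [       ]┃           ┃         
Theme:      ( ) Light┃           ┃         
Language:   (●) Engli┃━━━━━━━━━━━┛         
Admin:      [ ]      ┃                     
Notes:      [555-010]┃                     
                     ┃                     
                     ┃                     


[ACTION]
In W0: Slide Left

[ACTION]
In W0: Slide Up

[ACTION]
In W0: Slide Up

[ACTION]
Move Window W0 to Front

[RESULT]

   ┃│ 13 │  6 │ 15 │ 11 │        ┃         
   ┃├────┼────┼────┼────┤        ┃         
━━━┃│ 14 │ 12 │    │ 10 │        ┃         
orm┃└────┴────┴────┴────┘        ┃         
───┃Moves: 1                     ┃         
Pri┃                             ┃         
Com┃                             ┃         
Add┃                             ┃         
The┃                             ┃         
Lan┗━━━━━━━━━━━━━━━━━━━━━━━━━━━━━┛         
Admin:      [ ]      ┃                     
Notes:      [555-010]┃                     
                     ┃                     
                     ┃                     


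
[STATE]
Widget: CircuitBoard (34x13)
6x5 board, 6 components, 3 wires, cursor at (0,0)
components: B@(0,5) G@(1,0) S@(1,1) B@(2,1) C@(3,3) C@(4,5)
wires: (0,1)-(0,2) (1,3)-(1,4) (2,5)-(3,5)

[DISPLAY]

   0 1 2 3 4 5                    
0  [.]  · ─ ·           B         
                                  
1   G   S       · ─ ·             
                                  
2       B               ·         
                        │         
3               C       ·         
                                  
4                       C         
Cursor: (0,0)                     
                                  
                                  


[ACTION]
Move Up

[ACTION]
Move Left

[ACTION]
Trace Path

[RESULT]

   0 1 2 3 4 5                    
0  [.]  · ─ ·           B         
                                  
1   G   S       · ─ ·             
                                  
2       B               ·         
                        │         
3               C       ·         
                                  
4                       C         
Cursor: (0,0)  Trace: No connectio
                                  
                                  


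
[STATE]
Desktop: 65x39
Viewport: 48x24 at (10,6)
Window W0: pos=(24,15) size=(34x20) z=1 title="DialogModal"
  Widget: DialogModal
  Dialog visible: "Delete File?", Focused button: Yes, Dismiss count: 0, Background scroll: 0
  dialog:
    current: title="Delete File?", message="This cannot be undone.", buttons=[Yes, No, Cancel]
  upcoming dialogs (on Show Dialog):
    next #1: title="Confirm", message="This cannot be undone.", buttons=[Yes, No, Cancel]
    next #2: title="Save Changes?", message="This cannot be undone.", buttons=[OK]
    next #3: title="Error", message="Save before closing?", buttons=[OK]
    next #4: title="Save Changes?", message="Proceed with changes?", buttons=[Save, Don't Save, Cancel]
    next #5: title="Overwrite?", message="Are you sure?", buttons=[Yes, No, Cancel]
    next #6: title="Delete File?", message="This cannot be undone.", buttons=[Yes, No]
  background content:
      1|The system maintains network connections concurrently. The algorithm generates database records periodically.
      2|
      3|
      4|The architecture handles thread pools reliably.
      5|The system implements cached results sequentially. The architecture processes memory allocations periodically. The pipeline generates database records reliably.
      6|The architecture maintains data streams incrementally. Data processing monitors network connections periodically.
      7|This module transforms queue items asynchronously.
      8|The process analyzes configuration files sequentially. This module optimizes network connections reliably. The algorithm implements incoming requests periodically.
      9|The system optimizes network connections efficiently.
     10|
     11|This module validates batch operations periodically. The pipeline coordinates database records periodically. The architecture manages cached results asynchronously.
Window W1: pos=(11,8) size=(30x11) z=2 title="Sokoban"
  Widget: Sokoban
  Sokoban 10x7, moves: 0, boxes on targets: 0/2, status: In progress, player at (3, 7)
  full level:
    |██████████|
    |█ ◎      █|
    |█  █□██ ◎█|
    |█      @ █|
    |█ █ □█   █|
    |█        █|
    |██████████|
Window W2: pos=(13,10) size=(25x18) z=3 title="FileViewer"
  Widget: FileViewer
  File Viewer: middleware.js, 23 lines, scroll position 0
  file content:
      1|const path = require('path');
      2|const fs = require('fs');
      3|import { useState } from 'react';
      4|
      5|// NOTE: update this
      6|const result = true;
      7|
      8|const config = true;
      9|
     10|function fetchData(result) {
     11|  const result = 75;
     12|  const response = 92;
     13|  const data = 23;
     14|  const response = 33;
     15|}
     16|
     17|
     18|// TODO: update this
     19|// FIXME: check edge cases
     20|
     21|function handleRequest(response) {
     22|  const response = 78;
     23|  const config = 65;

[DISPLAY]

                                                
                                                
 ┏━━━━━━━━━━━━━━━━━━━━━━━━━━━━┓                 
 ┃ Sokoban                    ┃                 
 ┠─┏━━━━━━━━━━━━━━━━━━━━━━━┓──┨                 
 ┃█┃ FileViewer            ┃  ┃                 
 ┃█┠───────────────────────┨  ┃                 
 ┃█┃const path = require('▲┃  ┃                 
 ┃█┃const fs = require('fs█┃  ┃                 
 ┃█┃import { useState } fr░┃  ┃━━━━━━━━━━━━━━━━┓
 ┃█┃                      ░┃  ┃                ┃
 ┃█┃// NOTE: update this  ░┃  ┃────────────────┨
 ┗━┃const result = true;  ░┃━━┛ains network con┃
   ┃                      ░┃                   ┃
   ┃const config = true;  ░┃                   ┃
   ┃                      ░┃ure handles thread ┃
   ┃function fetchData(res░┃plements cached res┃
   ┃  const result = 75;  ░┃───────────────┐ta ┃
   ┃  const response = 92;░┃ete File?      │ite┃
   ┃  const data = 23;    ░┃not be undone. │ati┃
   ┃  const response = 33;▼┃No   Cancel    │con┃
   ┗━━━━━━━━━━━━━━━━━━━━━━━┛───────────────┘   ┃
              ┃This module validates batch oper┃
              ┃                                ┃


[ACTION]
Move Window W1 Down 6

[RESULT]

                                                
                                                
                                                
                                                
   ┏━━━━━━━━━━━━━━━━━━━━━━━┓                    
   ┃ FileViewer            ┃                    
   ┠───────────────────────┨                    
   ┃const path = require('▲┃                    
 ┏━┃const fs = require('fs█┃━━┓                 
 ┃ ┃import { useState } fr░┃  ┃━━━━━━━━━━━━━━━━┓
 ┠─┃                      ░┃──┨                ┃
 ┃█┃// NOTE: update this  ░┃  ┃────────────────┨
 ┃█┃const result = true;  ░┃  ┃ains network con┃
 ┃█┃                      ░┃  ┃                ┃
 ┃█┃const config = true;  ░┃  ┃                ┃
 ┃█┃                      ░┃  ┃ handles thread ┃
 ┃█┃function fetchData(res░┃  ┃ments cached res┃
 ┃█┃  const result = 75;  ░┃  ┃────────────┐ta ┃
 ┗━┃  const response = 92;░┃━━┛ File?      │ite┃
   ┃  const data = 23;    ░┃not be undone. │ati┃
   ┃  const response = 33;▼┃No   Cancel    │con┃
   ┗━━━━━━━━━━━━━━━━━━━━━━━┛───────────────┘   ┃
              ┃This module validates batch oper┃
              ┃                                ┃


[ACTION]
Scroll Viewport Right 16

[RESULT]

                                                
                                                
                                                
                                                
━━━━━━━━━━━━━━━━━━━━┓                           
leViewer            ┃                           
────────────────────┨                           
st path = require('▲┃                           
st fs = require('fs█┃━━┓                        
ort { useState } fr░┃  ┃━━━━━━━━━━━━━━━━┓       
                   ░┃──┨                ┃       
NOTE: update this  ░┃  ┃────────────────┨       
st result = true;  ░┃  ┃ains network con┃       
                   ░┃  ┃                ┃       
st config = true;  ░┃  ┃                ┃       
                   ░┃  ┃ handles thread ┃       
ction fetchData(res░┃  ┃ments cached res┃       
onst result = 75;  ░┃  ┃────────────┐ta ┃       
onst response = 92;░┃━━┛ File?      │ite┃       
onst data = 23;    ░┃not be undone. │ati┃       
onst response = 33;▼┃No   Cancel    │con┃       
━━━━━━━━━━━━━━━━━━━━┛───────────────┘   ┃       
       ┃This module validates batch oper┃       
       ┃                                ┃       
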